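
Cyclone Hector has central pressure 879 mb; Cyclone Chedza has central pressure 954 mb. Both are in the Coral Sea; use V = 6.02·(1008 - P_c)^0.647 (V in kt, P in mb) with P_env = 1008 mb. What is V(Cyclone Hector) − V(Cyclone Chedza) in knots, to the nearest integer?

Cyclone Hector: ΔP = 129; V ≈ 6.02 × 129^0.647 ≈ 139.68 kt.
Cyclone Chedza: ΔP = 54; V ≈ 6.02 × 54^0.647 ≈ 79.52 kt.
Difference ≈ 139.68 − 79.52 = 60.16 → 60 kt.

60 kt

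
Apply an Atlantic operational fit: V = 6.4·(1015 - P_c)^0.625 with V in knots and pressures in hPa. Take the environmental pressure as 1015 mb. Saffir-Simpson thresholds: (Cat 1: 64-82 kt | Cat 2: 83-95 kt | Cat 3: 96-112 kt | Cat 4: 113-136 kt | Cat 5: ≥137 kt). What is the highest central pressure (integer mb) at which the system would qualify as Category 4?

916 mb

Category 4 begins at V = 113 kt.
Required ΔP = (113/6.4)^(1/0.625) = 17.656^1.600 ≈ 98.86 mb.
P_c ≤ 1015 − 98.86 = 916.14, so the highest integer P_c is 916 mb.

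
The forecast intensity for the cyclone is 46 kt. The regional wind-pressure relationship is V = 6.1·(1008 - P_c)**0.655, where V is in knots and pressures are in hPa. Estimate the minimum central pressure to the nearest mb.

986 mb

ΔP = (V / 6.1)^(1/0.655) = (46/6.1)^1.527.
46/6.1 = 7.541; 7.541^1.527 ≈ 21.86 mb.
P_c = 1008 − 21.86 = 986.14 ≈ 986 mb.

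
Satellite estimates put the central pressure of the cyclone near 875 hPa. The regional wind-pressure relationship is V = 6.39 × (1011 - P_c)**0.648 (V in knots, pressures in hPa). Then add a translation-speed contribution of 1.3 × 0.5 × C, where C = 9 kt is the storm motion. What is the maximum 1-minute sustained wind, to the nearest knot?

160 kt

ΔP = 1011 − 875 = 136 hPa.
136^0.648 ≈ 24.129.
V ≈ 6.39 × 24.129 ≈ 154.2 kt.
Translation term: 1.3 × 0.5 × 9 = 5.85 kt.
Corrected V ≈ 160.05 kt → 160 kt.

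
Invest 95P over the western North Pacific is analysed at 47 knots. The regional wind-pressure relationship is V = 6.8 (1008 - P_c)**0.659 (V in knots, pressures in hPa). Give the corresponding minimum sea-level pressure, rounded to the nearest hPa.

ΔP = (V / 6.8)^(1/0.659) = (47/6.8)^1.517.
47/6.8 = 6.912; 6.912^1.517 ≈ 18.79 hPa.
P_c = 1008 − 18.79 = 989.21 ≈ 989 hPa.

989 hPa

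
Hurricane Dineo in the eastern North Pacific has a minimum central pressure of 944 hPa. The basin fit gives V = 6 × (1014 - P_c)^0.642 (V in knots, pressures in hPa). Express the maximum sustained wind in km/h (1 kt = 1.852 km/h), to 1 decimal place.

ΔP = 1014 − 944 = 70 hPa.
V ≈ 6 × 70^0.642 = 6 × 15.295 ≈ 91.771 kt.
91.771 × 1.852 ≈ 169.96 km/h → 170.0 km/h.

170.0 km/h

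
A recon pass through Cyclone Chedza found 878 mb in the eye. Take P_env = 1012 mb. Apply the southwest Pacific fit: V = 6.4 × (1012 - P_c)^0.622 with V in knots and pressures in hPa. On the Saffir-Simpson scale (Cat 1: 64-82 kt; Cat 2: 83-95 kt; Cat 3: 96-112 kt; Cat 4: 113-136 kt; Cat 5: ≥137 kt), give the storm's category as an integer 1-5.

4

ΔP = 1012 − 878 = 134 mb.
V ≈ 6.4 × 134^0.622 = 6.4 × 21.04 ≈ 135 kt.
135 kt falls in the Category 4 band.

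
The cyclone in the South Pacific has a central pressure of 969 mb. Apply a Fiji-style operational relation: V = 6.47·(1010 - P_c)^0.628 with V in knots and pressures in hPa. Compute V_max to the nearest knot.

67 kt

ΔP = 1010 − 969 = 41 mb.
41^0.628 ≈ 10.300.
V ≈ 6.47 × 10.300 ≈ 66.6 kt.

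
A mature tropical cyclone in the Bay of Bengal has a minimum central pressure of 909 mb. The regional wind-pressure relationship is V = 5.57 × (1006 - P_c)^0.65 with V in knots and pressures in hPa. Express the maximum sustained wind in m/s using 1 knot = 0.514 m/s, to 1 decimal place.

56.0 m/s

ΔP = 1006 − 909 = 97 mb.
V ≈ 5.57 × 97^0.65 = 5.57 × 19.561 ≈ 108.957 kt.
108.957 × 0.514 ≈ 56.00 m/s → 56.0 m/s.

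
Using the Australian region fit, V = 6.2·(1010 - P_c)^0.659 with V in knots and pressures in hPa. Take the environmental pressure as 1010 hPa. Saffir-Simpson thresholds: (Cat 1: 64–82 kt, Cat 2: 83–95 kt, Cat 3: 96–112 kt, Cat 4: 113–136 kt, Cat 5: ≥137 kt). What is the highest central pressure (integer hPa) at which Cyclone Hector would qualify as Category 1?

Category 1 begins at V = 64 kt.
Required ΔP = (64/6.2)^(1/0.659) = 10.323^1.517 ≈ 34.54 hPa.
P_c ≤ 1010 − 34.54 = 975.46, so the highest integer P_c is 975 hPa.

975 hPa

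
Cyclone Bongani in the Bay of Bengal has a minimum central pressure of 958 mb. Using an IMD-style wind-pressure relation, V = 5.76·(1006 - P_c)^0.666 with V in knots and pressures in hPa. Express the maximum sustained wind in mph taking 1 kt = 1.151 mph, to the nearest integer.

ΔP = 1006 − 958 = 48 mb.
V ≈ 5.76 × 48^0.666 = 5.76 × 13.174 ≈ 75.880 kt.
75.880 × 1.151 ≈ 87.34 mph → 87 mph.

87 mph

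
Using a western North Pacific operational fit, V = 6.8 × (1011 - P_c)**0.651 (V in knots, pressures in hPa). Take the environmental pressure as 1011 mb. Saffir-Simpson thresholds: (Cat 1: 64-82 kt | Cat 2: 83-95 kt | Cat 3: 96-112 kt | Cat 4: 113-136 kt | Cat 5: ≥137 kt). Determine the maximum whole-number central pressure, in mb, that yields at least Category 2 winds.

964 mb

Category 2 begins at V = 83 kt.
Required ΔP = (83/6.8)^(1/0.651) = 12.206^1.536 ≈ 46.67 mb.
P_c ≤ 1011 − 46.67 = 964.33, so the highest integer P_c is 964 mb.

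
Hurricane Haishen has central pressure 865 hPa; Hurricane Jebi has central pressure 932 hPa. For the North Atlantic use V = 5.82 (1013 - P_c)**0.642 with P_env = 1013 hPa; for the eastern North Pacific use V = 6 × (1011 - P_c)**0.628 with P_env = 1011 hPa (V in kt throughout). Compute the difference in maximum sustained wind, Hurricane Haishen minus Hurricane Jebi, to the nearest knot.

51 kt

Hurricane Haishen: ΔP = 148; V ≈ 5.82 × 148^0.642 ≈ 143.96 kt.
Hurricane Jebi: ΔP = 79; V ≈ 6 × 79^0.628 ≈ 93.30 kt.
Difference ≈ 143.96 − 93.30 = 50.66 → 51 kt.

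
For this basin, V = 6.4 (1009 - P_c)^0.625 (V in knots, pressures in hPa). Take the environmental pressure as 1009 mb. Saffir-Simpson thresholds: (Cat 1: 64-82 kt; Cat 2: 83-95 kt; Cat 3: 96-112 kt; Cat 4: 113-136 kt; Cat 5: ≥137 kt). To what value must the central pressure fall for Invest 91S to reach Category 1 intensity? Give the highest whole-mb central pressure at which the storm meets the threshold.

Category 1 begins at V = 64 kt.
Required ΔP = (64/6.4)^(1/0.625) = 10.000^1.600 ≈ 39.81 mb.
P_c ≤ 1009 − 39.81 = 969.19, so the highest integer P_c is 969 mb.

969 mb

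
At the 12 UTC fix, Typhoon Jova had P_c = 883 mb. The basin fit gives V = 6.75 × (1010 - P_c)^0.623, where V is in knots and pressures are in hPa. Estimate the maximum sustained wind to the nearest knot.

138 kt

ΔP = 1010 − 883 = 127 mb.
127^0.623 ≈ 20.449.
V ≈ 6.75 × 20.449 ≈ 138.0 kt.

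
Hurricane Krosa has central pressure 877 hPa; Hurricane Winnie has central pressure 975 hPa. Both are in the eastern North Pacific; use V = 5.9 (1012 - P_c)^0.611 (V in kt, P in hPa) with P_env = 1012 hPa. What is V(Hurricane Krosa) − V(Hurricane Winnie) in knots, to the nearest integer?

65 kt

Hurricane Krosa: ΔP = 135; V ≈ 5.9 × 135^0.611 ≈ 118.16 kt.
Hurricane Winnie: ΔP = 37; V ≈ 5.9 × 37^0.611 ≈ 53.58 kt.
Difference ≈ 118.16 − 53.58 = 64.58 → 65 kt.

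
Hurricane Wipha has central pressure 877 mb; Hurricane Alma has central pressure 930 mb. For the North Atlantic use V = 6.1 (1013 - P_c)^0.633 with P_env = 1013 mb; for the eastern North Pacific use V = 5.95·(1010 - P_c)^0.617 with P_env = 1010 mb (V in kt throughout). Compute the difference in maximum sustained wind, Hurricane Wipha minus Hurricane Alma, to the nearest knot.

48 kt

Hurricane Wipha: ΔP = 136; V ≈ 6.1 × 136^0.633 ≈ 136.73 kt.
Hurricane Alma: ΔP = 80; V ≈ 5.95 × 80^0.617 ≈ 88.86 kt.
Difference ≈ 136.73 − 88.86 = 47.87 → 48 kt.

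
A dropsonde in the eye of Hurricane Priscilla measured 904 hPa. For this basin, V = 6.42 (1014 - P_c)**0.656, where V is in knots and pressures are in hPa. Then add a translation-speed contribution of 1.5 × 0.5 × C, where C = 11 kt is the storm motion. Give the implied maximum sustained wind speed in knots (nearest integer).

ΔP = 1014 − 904 = 110 hPa.
110^0.656 ≈ 21.835.
V ≈ 6.42 × 21.835 ≈ 140.2 kt.
Translation term: 1.5 × 0.5 × 11 = 8.25 kt.
Corrected V ≈ 148.45 kt → 148 kt.

148 kt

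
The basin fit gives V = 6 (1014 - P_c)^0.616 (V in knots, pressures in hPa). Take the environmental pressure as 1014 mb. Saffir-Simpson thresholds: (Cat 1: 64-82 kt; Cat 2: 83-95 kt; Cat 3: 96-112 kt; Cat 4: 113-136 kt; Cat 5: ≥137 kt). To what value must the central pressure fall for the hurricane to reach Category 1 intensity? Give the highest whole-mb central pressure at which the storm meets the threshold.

Category 1 begins at V = 64 kt.
Required ΔP = (64/6)^(1/0.616) = 10.667^1.623 ≈ 46.65 mb.
P_c ≤ 1014 − 46.65 = 967.35, so the highest integer P_c is 967 mb.

967 mb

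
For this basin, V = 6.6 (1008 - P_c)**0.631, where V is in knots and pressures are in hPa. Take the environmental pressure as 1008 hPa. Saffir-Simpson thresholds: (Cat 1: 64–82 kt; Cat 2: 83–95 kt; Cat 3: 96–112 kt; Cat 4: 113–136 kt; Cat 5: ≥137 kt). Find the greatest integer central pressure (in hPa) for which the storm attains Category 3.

938 hPa

Category 3 begins at V = 96 kt.
Required ΔP = (96/6.6)^(1/0.631) = 14.545^1.585 ≈ 69.61 hPa.
P_c ≤ 1008 − 69.61 = 938.39, so the highest integer P_c is 938 hPa.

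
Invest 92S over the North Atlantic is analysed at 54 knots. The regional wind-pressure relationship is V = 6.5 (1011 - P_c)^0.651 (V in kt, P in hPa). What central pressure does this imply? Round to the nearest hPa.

ΔP = (V / 6.5)^(1/0.651) = (54/6.5)^1.536.
54/6.5 = 8.308; 8.308^1.536 ≈ 25.85 hPa.
P_c = 1011 − 25.85 = 985.15 ≈ 985 hPa.

985 hPa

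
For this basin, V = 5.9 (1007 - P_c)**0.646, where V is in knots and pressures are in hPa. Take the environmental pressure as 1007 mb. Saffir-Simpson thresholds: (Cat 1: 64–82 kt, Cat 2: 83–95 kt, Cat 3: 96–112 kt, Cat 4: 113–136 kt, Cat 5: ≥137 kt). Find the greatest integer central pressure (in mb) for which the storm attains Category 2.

Category 2 begins at V = 83 kt.
Required ΔP = (83/5.9)^(1/0.646) = 14.068^1.548 ≈ 59.90 mb.
P_c ≤ 1007 − 59.90 = 947.10, so the highest integer P_c is 947 mb.

947 mb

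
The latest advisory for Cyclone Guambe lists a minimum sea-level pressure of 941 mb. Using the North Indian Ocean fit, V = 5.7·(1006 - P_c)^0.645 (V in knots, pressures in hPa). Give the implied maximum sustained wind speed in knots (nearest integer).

84 kt

ΔP = 1006 − 941 = 65 mb.
65^0.645 ≈ 14.768.
V ≈ 5.7 × 14.768 ≈ 84.2 kt.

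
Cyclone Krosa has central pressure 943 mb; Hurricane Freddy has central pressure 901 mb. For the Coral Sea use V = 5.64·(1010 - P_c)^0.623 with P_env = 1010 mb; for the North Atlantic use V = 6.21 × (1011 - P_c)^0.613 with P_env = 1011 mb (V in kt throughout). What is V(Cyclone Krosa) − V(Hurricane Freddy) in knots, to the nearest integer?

-33 kt

Cyclone Krosa: ΔP = 67; V ≈ 5.64 × 67^0.623 ≈ 77.43 kt.
Hurricane Freddy: ΔP = 110; V ≈ 6.21 × 110^0.613 ≈ 110.78 kt.
Difference ≈ 77.43 − 110.78 = -33.35 → -33 kt.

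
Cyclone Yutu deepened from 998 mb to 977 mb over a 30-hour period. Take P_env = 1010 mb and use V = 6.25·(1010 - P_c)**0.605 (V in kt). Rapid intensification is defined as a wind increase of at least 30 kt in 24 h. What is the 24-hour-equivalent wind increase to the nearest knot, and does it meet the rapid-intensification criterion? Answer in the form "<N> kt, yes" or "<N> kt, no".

V₁: ΔP = 12, V ≈ 6.25 × 12^0.605 ≈ 28.11 kt.
V₂: ΔP = 33, V ≈ 6.25 × 33^0.605 ≈ 51.83 kt.
ΔV over 30 h = 23.72 kt → 24 h equivalent = 23.72 × 24/30 ≈ 18.98 kt.
19 kt < 30 kt ⇒ not rapid intensification.

19 kt, no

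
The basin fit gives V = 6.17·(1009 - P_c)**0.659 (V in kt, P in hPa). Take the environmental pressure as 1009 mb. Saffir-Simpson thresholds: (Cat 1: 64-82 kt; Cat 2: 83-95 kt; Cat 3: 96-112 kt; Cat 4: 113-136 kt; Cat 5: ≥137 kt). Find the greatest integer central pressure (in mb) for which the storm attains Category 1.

Category 1 begins at V = 64 kt.
Required ΔP = (64/6.17)^(1/0.659) = 10.373^1.517 ≈ 34.80 mb.
P_c ≤ 1009 − 34.80 = 974.20, so the highest integer P_c is 974 mb.

974 mb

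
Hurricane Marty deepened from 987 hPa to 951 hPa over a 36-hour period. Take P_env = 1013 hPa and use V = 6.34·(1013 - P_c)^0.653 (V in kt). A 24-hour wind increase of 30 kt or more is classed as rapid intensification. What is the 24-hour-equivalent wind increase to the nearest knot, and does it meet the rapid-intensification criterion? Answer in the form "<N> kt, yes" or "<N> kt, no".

27 kt, no

V₁: ΔP = 26, V ≈ 6.34 × 26^0.653 ≈ 53.22 kt.
V₂: ΔP = 62, V ≈ 6.34 × 62^0.653 ≈ 93.87 kt.
ΔV over 36 h = 40.65 kt → 24 h equivalent = 40.65 × 24/36 ≈ 27.10 kt.
27 kt < 30 kt ⇒ not rapid intensification.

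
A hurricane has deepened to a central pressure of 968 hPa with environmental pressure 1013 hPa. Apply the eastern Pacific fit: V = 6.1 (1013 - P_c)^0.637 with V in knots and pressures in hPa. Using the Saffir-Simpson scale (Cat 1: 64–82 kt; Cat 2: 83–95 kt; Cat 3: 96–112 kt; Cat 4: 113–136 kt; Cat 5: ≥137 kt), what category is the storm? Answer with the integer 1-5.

ΔP = 1013 − 968 = 45 hPa.
V ≈ 6.1 × 45^0.637 = 6.1 × 11.30 ≈ 69 kt.
69 kt falls in the Category 1 band.

1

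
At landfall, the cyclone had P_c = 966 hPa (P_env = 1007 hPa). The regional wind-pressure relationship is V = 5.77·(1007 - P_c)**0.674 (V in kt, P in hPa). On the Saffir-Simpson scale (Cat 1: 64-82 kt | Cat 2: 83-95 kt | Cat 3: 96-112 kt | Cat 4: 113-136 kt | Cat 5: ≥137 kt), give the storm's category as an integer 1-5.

1

ΔP = 1007 − 966 = 41 hPa.
V ≈ 5.77 × 41^0.674 = 5.77 × 12.22 ≈ 71 kt.
71 kt falls in the Category 1 band.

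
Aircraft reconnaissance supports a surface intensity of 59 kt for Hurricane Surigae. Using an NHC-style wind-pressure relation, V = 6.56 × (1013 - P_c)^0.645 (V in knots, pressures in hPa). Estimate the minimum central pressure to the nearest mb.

983 mb

ΔP = (V / 6.56)^(1/0.645) = (59/6.56)^1.550.
59/6.56 = 8.994; 8.994^1.550 ≈ 30.13 mb.
P_c = 1013 − 30.13 = 982.87 ≈ 983 mb.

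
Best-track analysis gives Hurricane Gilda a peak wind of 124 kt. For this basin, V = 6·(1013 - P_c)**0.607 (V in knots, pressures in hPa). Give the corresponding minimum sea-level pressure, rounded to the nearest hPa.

ΔP = (V / 6)^(1/0.607) = (124/6)^1.647.
124/6 = 20.667; 20.667^1.647 ≈ 146.84 hPa.
P_c = 1013 − 146.84 = 866.16 ≈ 866 hPa.

866 hPa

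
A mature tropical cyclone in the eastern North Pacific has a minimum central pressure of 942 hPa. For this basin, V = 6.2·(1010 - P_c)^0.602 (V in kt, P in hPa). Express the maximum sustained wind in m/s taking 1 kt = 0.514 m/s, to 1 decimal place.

40.4 m/s

ΔP = 1010 − 942 = 68 hPa.
V ≈ 6.2 × 68^0.602 = 6.2 × 12.681 ≈ 78.625 kt.
78.625 × 0.514 ≈ 40.41 m/s → 40.4 m/s.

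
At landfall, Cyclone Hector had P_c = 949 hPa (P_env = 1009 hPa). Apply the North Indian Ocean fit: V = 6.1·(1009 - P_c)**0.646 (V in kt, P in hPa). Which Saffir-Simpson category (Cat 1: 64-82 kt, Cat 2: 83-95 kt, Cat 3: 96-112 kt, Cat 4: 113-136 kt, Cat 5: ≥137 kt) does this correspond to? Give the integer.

2

ΔP = 1009 − 949 = 60 hPa.
V ≈ 6.1 × 60^0.646 = 6.1 × 14.08 ≈ 86 kt.
86 kt falls in the Category 2 band.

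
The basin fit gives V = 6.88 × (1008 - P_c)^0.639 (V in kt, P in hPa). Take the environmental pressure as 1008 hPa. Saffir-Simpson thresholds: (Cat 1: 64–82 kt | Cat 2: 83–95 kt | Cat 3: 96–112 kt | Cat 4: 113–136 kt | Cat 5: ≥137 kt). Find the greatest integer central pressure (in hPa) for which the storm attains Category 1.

Category 1 begins at V = 64 kt.
Required ΔP = (64/6.88)^(1/0.639) = 9.302^1.565 ≈ 32.79 hPa.
P_c ≤ 1008 − 32.79 = 975.21, so the highest integer P_c is 975 hPa.

975 hPa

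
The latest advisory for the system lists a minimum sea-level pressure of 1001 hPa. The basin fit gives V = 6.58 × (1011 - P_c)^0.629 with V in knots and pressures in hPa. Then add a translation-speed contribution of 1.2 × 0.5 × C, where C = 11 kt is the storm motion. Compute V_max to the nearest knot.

ΔP = 1011 − 1001 = 10 hPa.
10^0.629 ≈ 4.256.
V ≈ 6.58 × 4.256 ≈ 28.0 kt.
Translation term: 1.2 × 0.5 × 11 = 6.6 kt.
Corrected V ≈ 34.6 kt → 35 kt.

35 kt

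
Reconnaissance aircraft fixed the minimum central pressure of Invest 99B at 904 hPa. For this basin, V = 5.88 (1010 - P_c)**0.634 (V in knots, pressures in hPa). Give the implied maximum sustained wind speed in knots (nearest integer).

113 kt

ΔP = 1010 − 904 = 106 hPa.
106^0.634 ≈ 19.233.
V ≈ 5.88 × 19.233 ≈ 113.1 kt.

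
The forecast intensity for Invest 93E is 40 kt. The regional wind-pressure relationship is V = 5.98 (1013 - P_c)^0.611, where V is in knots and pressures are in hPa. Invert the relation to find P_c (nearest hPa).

991 hPa

ΔP = (V / 5.98)^(1/0.611) = (40/5.98)^1.637.
40/5.98 = 6.689; 6.689^1.637 ≈ 22.43 hPa.
P_c = 1013 − 22.43 = 990.57 ≈ 991 hPa.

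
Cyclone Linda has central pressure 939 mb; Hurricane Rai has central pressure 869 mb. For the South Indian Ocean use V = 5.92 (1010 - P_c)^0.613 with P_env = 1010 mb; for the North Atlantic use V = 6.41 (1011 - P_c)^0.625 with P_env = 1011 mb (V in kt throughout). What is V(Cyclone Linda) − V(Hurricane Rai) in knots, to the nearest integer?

Cyclone Linda: ΔP = 71; V ≈ 5.92 × 71^0.613 ≈ 80.75 kt.
Hurricane Rai: ΔP = 142; V ≈ 6.41 × 142^0.625 ≈ 141.92 kt.
Difference ≈ 80.75 − 141.92 = -61.17 → -61 kt.

-61 kt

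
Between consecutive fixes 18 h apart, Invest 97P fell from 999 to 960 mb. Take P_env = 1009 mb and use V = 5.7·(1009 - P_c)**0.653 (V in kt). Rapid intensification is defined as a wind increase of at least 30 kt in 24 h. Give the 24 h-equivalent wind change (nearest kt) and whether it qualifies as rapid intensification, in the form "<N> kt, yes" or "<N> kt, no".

V₁: ΔP = 10, V ≈ 5.7 × 10^0.653 ≈ 25.64 kt.
V₂: ΔP = 49, V ≈ 5.7 × 49^0.653 ≈ 72.37 kt.
ΔV over 18 h = 46.73 kt → 24 h equivalent = 46.73 × 24/18 ≈ 62.31 kt.
62 kt ≥ 30 kt ⇒ rapid intensification.

62 kt, yes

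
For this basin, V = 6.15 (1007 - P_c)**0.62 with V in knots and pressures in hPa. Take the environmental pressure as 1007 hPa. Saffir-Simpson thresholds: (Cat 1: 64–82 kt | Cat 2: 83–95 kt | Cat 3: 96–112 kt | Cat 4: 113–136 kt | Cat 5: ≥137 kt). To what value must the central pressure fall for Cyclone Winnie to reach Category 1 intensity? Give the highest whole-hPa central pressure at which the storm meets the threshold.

963 hPa

Category 1 begins at V = 64 kt.
Required ΔP = (64/6.15)^(1/0.62) = 10.407^1.613 ≈ 43.73 hPa.
P_c ≤ 1007 − 43.73 = 963.27, so the highest integer P_c is 963 hPa.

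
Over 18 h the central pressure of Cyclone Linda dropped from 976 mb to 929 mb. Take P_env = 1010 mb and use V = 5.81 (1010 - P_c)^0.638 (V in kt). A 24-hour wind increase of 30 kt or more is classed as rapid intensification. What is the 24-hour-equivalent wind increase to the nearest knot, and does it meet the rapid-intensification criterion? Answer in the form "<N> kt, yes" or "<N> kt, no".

V₁: ΔP = 34, V ≈ 5.81 × 34^0.638 ≈ 55.11 kt.
V₂: ΔP = 81, V ≈ 5.81 × 81^0.638 ≈ 95.89 kt.
ΔV over 18 h = 40.78 kt → 24 h equivalent = 40.78 × 24/18 ≈ 54.37 kt.
54 kt ≥ 30 kt ⇒ rapid intensification.

54 kt, yes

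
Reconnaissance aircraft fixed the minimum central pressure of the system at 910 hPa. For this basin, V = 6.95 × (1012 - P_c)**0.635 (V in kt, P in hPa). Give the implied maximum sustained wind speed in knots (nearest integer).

ΔP = 1012 − 910 = 102 hPa.
102^0.635 ≈ 18.857.
V ≈ 6.95 × 18.857 ≈ 131.1 kt.

131 kt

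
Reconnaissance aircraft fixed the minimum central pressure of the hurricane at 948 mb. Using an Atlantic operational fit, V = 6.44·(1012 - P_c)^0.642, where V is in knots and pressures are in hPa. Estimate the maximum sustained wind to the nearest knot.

ΔP = 1012 − 948 = 64 mb.
64^0.642 ≈ 14.440.
V ≈ 6.44 × 14.440 ≈ 93.0 kt.

93 kt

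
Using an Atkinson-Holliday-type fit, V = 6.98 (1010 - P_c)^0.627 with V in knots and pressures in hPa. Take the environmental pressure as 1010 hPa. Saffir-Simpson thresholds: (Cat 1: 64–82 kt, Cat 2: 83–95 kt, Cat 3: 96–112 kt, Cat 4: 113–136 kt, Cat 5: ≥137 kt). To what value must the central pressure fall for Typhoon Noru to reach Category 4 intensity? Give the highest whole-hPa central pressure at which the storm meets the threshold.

Category 4 begins at V = 113 kt.
Required ΔP = (113/6.98)^(1/0.627) = 16.189^1.595 ≈ 84.84 hPa.
P_c ≤ 1010 − 84.84 = 925.16, so the highest integer P_c is 925 hPa.

925 hPa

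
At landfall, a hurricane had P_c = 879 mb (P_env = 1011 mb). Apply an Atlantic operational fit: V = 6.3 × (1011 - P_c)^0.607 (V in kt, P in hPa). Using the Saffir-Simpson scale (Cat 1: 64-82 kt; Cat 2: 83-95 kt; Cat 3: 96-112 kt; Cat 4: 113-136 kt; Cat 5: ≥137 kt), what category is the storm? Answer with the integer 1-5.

ΔP = 1011 − 879 = 132 mb.
V ≈ 6.3 × 132^0.607 = 6.3 × 19.37 ≈ 122 kt.
122 kt falls in the Category 4 band.

4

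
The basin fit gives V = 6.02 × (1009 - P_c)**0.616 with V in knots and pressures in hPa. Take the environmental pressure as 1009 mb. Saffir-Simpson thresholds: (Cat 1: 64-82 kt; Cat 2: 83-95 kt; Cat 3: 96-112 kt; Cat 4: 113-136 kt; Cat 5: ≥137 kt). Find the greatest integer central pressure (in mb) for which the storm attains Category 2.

Category 2 begins at V = 83 kt.
Required ΔP = (83/6.02)^(1/0.616) = 13.787^1.623 ≈ 70.76 mb.
P_c ≤ 1009 − 70.76 = 938.24, so the highest integer P_c is 938 mb.

938 mb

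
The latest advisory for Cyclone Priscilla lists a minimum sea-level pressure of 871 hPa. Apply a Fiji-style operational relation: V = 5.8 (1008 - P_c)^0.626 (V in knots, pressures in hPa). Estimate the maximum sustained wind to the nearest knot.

ΔP = 1008 − 871 = 137 hPa.
137^0.626 ≈ 21.756.
V ≈ 5.8 × 21.756 ≈ 126.2 kt.

126 kt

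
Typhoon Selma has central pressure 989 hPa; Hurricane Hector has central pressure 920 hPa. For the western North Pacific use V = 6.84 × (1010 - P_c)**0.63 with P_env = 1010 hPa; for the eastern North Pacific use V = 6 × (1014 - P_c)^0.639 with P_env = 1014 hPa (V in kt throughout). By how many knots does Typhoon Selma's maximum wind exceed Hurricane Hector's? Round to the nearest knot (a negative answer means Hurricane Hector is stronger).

-63 kt

Typhoon Selma: ΔP = 21; V ≈ 6.84 × 21^0.63 ≈ 46.56 kt.
Hurricane Hector: ΔP = 94; V ≈ 6 × 94^0.639 ≈ 109.39 kt.
Difference ≈ 46.56 − 109.39 = -62.83 → -63 kt.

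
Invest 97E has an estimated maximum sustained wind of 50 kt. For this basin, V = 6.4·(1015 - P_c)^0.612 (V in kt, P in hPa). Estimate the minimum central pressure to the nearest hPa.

ΔP = (V / 6.4)^(1/0.612) = (50/6.4)^1.634.
50/6.4 = 7.812; 7.812^1.634 ≈ 28.76 hPa.
P_c = 1015 − 28.76 = 986.24 ≈ 986 hPa.

986 hPa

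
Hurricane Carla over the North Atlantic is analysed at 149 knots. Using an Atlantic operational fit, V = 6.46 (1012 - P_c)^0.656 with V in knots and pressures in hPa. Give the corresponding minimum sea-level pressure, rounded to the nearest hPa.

ΔP = (V / 6.46)^(1/0.656) = (149/6.46)^1.524.
149/6.46 = 23.065; 23.065^1.524 ≈ 119.58 hPa.
P_c = 1012 − 119.58 = 892.42 ≈ 892 hPa.

892 hPa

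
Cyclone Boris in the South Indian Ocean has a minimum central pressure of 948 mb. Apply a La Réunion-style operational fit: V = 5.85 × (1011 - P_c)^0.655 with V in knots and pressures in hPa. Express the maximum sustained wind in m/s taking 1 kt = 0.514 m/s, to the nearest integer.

45 m/s

ΔP = 1011 − 948 = 63 mb.
V ≈ 5.85 × 63^0.655 = 5.85 × 15.086 ≈ 88.252 kt.
88.252 × 0.514 ≈ 45.36 m/s → 45 m/s.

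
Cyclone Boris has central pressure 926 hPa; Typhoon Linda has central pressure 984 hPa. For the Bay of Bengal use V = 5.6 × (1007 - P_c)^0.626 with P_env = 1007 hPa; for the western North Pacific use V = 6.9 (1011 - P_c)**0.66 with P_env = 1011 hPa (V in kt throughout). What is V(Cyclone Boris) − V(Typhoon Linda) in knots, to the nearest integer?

Cyclone Boris: ΔP = 81; V ≈ 5.6 × 81^0.626 ≈ 87.68 kt.
Typhoon Linda: ΔP = 27; V ≈ 6.9 × 27^0.66 ≈ 60.75 kt.
Difference ≈ 87.68 − 60.75 = 26.93 → 27 kt.

27 kt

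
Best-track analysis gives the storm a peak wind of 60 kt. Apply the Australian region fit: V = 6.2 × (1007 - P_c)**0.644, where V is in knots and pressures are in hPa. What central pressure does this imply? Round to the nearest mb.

ΔP = (V / 6.2)^(1/0.644) = (60/6.2)^1.553.
60/6.2 = 9.677; 9.677^1.553 ≈ 33.94 mb.
P_c = 1007 − 33.94 = 973.06 ≈ 973 mb.

973 mb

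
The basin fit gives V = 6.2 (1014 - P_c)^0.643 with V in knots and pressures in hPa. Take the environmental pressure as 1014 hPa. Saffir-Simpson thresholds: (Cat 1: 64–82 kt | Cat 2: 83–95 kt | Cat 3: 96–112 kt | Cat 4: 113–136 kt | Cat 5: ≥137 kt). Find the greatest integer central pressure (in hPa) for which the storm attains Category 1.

976 hPa

Category 1 begins at V = 64 kt.
Required ΔP = (64/6.2)^(1/0.643) = 10.323^1.555 ≈ 37.73 hPa.
P_c ≤ 1014 − 37.73 = 976.27, so the highest integer P_c is 976 hPa.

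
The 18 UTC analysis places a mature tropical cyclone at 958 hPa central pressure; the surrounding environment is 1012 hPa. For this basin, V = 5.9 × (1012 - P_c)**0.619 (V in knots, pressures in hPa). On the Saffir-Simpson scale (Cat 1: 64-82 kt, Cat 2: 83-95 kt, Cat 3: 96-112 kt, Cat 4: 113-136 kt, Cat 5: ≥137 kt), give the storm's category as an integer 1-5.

ΔP = 1012 − 958 = 54 hPa.
V ≈ 5.9 × 54^0.619 = 5.9 × 11.81 ≈ 70 kt.
70 kt falls in the Category 1 band.

1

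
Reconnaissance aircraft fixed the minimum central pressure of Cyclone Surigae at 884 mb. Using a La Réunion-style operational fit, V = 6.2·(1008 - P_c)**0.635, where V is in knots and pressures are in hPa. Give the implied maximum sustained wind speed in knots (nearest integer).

ΔP = 1008 − 884 = 124 mb.
124^0.635 ≈ 21.346.
V ≈ 6.2 × 21.346 ≈ 132.3 kt.

132 kt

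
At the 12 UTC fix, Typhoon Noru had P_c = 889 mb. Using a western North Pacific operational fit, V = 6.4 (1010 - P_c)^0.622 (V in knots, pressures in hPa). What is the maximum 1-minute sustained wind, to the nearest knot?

ΔP = 1010 − 889 = 121 mb.
121^0.622 ≈ 19.747.
V ≈ 6.4 × 19.747 ≈ 126.4 kt.

126 kt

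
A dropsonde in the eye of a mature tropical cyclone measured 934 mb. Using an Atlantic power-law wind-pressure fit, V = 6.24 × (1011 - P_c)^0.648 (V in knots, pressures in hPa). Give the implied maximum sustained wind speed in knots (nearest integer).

ΔP = 1011 − 934 = 77 mb.
77^0.648 ≈ 16.690.
V ≈ 6.24 × 16.690 ≈ 104.1 kt.

104 kt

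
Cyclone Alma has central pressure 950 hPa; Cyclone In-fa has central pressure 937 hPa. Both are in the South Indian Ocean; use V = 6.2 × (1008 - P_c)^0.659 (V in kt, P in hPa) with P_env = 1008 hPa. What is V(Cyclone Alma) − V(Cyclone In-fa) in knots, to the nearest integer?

Cyclone Alma: ΔP = 58; V ≈ 6.2 × 58^0.659 ≈ 90.05 kt.
Cyclone In-fa: ΔP = 71; V ≈ 6.2 × 71^0.659 ≈ 102.89 kt.
Difference ≈ 90.05 − 102.89 = -12.84 → -13 kt.

-13 kt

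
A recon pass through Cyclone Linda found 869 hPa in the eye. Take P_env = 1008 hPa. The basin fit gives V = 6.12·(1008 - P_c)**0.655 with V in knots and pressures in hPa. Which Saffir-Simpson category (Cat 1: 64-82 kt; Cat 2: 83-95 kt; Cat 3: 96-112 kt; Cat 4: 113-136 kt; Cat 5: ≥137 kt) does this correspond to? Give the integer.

ΔP = 1008 − 869 = 139 hPa.
V ≈ 6.12 × 139^0.655 = 6.12 × 25.33 ≈ 155 kt.
155 kt falls in the Category 5 band.

5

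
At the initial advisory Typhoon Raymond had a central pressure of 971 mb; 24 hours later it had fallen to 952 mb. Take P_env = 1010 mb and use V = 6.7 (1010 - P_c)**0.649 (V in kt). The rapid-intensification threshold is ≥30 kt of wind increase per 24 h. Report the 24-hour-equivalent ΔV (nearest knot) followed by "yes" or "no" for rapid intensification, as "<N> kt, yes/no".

V₁: ΔP = 39, V ≈ 6.7 × 39^0.649 ≈ 72.22 kt.
V₂: ΔP = 58, V ≈ 6.7 × 58^0.649 ≈ 93.44 kt.
ΔV over 24 h = 21.22 kt → 24 h equivalent = 21.22 × 24/24 ≈ 21.22 kt.
21 kt < 30 kt ⇒ not rapid intensification.

21 kt, no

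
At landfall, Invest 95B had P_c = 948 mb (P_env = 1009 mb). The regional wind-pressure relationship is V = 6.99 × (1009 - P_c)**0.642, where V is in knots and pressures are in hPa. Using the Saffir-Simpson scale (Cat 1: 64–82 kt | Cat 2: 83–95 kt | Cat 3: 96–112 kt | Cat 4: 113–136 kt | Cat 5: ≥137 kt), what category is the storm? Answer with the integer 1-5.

3

ΔP = 1009 − 948 = 61 mb.
V ≈ 6.99 × 61^0.642 = 6.99 × 14.00 ≈ 98 kt.
98 kt falls in the Category 3 band.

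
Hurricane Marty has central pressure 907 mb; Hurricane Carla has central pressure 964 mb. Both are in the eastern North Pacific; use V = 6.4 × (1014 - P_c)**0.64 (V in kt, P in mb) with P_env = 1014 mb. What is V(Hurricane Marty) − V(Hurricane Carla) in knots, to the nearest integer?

49 kt

Hurricane Marty: ΔP = 107; V ≈ 6.4 × 107^0.64 ≈ 127.35 kt.
Hurricane Carla: ΔP = 50; V ≈ 6.4 × 50^0.64 ≈ 78.26 kt.
Difference ≈ 127.35 − 78.26 = 49.09 → 49 kt.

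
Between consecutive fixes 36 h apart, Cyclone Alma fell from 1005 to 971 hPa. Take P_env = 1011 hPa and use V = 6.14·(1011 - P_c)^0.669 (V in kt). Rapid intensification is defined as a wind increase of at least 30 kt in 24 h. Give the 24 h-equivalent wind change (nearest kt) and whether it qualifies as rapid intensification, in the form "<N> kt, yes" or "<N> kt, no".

35 kt, yes

V₁: ΔP = 6, V ≈ 6.14 × 6^0.669 ≈ 20.36 kt.
V₂: ΔP = 40, V ≈ 6.14 × 40^0.669 ≈ 72.43 kt.
ΔV over 36 h = 52.07 kt → 24 h equivalent = 52.07 × 24/36 ≈ 34.71 kt.
35 kt ≥ 30 kt ⇒ rapid intensification.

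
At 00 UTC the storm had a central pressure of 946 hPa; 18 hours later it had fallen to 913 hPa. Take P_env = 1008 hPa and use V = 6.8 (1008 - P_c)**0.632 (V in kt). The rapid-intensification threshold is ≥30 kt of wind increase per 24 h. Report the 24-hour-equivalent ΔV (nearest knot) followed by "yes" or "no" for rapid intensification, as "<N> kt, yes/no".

38 kt, yes

V₁: ΔP = 62, V ≈ 6.8 × 62^0.632 ≈ 92.32 kt.
V₂: ΔP = 95, V ≈ 6.8 × 95^0.632 ≈ 120.90 kt.
ΔV over 18 h = 28.58 kt → 24 h equivalent = 28.58 × 24/18 ≈ 38.11 kt.
38 kt ≥ 30 kt ⇒ rapid intensification.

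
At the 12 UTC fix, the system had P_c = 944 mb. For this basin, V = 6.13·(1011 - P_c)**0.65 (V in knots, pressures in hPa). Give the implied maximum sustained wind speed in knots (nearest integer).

ΔP = 1011 − 944 = 67 mb.
67^0.65 ≈ 15.380.
V ≈ 6.13 × 15.380 ≈ 94.3 kt.

94 kt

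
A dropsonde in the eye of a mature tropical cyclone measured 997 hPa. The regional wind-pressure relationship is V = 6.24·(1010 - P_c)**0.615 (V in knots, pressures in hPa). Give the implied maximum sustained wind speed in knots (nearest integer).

ΔP = 1010 − 997 = 13 hPa.
13^0.615 ≈ 4.843.
V ≈ 6.24 × 4.843 ≈ 30.2 kt.

30 kt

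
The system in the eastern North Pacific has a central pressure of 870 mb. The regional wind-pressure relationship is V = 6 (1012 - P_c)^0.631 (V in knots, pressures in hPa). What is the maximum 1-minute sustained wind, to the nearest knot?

137 kt

ΔP = 1012 − 870 = 142 mb.
142^0.631 ≈ 22.808.
V ≈ 6 × 22.808 ≈ 136.9 kt.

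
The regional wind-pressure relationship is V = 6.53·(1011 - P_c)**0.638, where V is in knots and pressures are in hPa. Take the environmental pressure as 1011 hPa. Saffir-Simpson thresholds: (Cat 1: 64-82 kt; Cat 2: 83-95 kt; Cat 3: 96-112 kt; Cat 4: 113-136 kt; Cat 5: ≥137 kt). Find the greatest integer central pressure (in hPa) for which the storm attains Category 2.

957 hPa

Category 2 begins at V = 83 kt.
Required ΔP = (83/6.53)^(1/0.638) = 12.711^1.567 ≈ 53.79 hPa.
P_c ≤ 1011 − 53.79 = 957.21, so the highest integer P_c is 957 hPa.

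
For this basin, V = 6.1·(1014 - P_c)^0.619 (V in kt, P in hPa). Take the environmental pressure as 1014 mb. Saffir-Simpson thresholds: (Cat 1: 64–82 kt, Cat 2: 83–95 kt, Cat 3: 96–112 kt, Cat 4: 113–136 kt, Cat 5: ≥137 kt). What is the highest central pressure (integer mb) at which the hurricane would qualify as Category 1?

Category 1 begins at V = 64 kt.
Required ΔP = (64/6.1)^(1/0.619) = 10.492^1.616 ≈ 44.59 mb.
P_c ≤ 1014 − 44.59 = 969.41, so the highest integer P_c is 969 mb.

969 mb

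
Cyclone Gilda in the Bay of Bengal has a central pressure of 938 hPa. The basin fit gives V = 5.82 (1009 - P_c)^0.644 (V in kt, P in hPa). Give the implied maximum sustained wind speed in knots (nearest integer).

91 kt

ΔP = 1009 − 938 = 71 hPa.
71^0.644 ≈ 15.567.
V ≈ 5.82 × 15.567 ≈ 90.6 kt.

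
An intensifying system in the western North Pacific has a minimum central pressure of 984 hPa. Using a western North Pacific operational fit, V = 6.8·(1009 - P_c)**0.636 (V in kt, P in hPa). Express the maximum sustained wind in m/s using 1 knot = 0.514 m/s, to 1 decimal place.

ΔP = 1009 − 984 = 25 hPa.
V ≈ 6.8 × 25^0.636 = 6.8 × 7.746 ≈ 52.674 kt.
52.674 × 0.514 ≈ 27.07 m/s → 27.1 m/s.

27.1 m/s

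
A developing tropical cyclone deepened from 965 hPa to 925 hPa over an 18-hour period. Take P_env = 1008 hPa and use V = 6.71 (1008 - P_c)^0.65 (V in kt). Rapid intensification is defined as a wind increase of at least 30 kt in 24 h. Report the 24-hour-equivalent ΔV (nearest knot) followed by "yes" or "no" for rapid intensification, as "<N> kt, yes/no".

V₁: ΔP = 43, V ≈ 6.71 × 43^0.65 ≈ 77.35 kt.
V₂: ΔP = 83, V ≈ 6.71 × 83^0.65 ≈ 118.61 kt.
ΔV over 18 h = 41.26 kt → 24 h equivalent = 41.26 × 24/18 ≈ 55.01 kt.
55 kt ≥ 30 kt ⇒ rapid intensification.

55 kt, yes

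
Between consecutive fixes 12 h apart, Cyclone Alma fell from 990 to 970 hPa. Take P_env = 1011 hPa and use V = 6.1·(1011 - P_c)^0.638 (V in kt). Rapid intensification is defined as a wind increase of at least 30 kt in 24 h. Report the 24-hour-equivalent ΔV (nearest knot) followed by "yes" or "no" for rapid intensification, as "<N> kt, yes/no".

V₁: ΔP = 21, V ≈ 6.1 × 21^0.638 ≈ 42.55 kt.
V₂: ΔP = 41, V ≈ 6.1 × 41^0.638 ≈ 65.21 kt.
ΔV over 12 h = 22.66 kt → 24 h equivalent = 22.66 × 24/12 ≈ 45.32 kt.
45 kt ≥ 30 kt ⇒ rapid intensification.

45 kt, yes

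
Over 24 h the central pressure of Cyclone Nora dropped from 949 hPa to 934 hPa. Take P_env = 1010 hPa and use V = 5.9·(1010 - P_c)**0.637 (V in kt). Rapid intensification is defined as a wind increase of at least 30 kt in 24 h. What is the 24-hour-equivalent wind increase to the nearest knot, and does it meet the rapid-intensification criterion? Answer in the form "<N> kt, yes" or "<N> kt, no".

12 kt, no

V₁: ΔP = 61, V ≈ 5.9 × 61^0.637 ≈ 80.93 kt.
V₂: ΔP = 76, V ≈ 5.9 × 76^0.637 ≈ 93.10 kt.
ΔV over 24 h = 12.17 kt → 24 h equivalent = 12.17 × 24/24 ≈ 12.17 kt.
12 kt < 30 kt ⇒ not rapid intensification.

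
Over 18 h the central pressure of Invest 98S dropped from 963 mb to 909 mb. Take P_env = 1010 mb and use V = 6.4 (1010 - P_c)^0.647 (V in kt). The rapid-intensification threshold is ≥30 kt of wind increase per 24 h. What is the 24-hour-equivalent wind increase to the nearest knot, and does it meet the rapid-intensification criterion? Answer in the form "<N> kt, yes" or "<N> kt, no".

66 kt, yes

V₁: ΔP = 47, V ≈ 6.4 × 47^0.647 ≈ 77.27 kt.
V₂: ΔP = 101, V ≈ 6.4 × 101^0.647 ≈ 126.76 kt.
ΔV over 18 h = 49.49 kt → 24 h equivalent = 49.49 × 24/18 ≈ 65.99 kt.
66 kt ≥ 30 kt ⇒ rapid intensification.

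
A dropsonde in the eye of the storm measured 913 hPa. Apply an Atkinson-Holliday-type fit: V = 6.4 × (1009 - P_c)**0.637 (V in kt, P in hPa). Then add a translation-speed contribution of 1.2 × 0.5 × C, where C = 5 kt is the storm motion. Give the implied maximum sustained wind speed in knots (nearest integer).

120 kt

ΔP = 1009 − 913 = 96 hPa.
96^0.637 ≈ 18.311.
V ≈ 6.4 × 18.311 ≈ 117.2 kt.
Translation term: 1.2 × 0.5 × 5 = 3 kt.
Corrected V ≈ 120.2 kt → 120 kt.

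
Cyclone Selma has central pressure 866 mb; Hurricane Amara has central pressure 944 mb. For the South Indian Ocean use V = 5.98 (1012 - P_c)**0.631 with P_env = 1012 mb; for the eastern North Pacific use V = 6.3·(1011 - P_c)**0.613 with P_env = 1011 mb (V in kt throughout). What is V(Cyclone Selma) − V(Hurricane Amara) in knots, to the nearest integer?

Cyclone Selma: ΔP = 146; V ≈ 5.98 × 146^0.631 ≈ 138.81 kt.
Hurricane Amara: ΔP = 67; V ≈ 6.3 × 67^0.613 ≈ 82.93 kt.
Difference ≈ 138.81 − 82.93 = 55.88 → 56 kt.

56 kt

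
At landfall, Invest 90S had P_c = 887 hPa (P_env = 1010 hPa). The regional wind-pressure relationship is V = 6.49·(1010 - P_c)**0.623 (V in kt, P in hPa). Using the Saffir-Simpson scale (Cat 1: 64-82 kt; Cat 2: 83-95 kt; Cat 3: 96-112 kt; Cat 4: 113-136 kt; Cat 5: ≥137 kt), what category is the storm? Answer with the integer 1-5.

4

ΔP = 1010 − 887 = 123 hPa.
V ≈ 6.49 × 123^0.623 = 6.49 × 20.05 ≈ 130 kt.
130 kt falls in the Category 4 band.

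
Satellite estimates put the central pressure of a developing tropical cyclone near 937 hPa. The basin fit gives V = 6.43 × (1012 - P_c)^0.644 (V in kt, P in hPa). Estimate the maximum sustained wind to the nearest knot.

104 kt

ΔP = 1012 − 937 = 75 hPa.
75^0.644 ≈ 16.126.
V ≈ 6.43 × 16.126 ≈ 103.7 kt.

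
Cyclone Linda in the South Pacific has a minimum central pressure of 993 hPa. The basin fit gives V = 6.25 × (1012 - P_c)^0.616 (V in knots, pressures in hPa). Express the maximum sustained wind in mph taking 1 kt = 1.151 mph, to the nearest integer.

ΔP = 1012 − 993 = 19 hPa.
V ≈ 6.25 × 19^0.616 = 6.25 × 6.134 ≈ 38.335 kt.
38.335 × 1.151 ≈ 44.12 mph → 44 mph.

44 mph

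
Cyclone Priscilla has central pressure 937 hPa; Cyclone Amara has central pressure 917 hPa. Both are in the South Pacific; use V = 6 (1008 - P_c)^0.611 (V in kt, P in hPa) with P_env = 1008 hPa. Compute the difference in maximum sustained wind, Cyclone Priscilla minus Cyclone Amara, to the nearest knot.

Cyclone Priscilla: ΔP = 71; V ≈ 6 × 71^0.611 ≈ 81.15 kt.
Cyclone Amara: ΔP = 91; V ≈ 6 × 91^0.611 ≈ 94.43 kt.
Difference ≈ 81.15 − 94.43 = -13.28 → -13 kt.

-13 kt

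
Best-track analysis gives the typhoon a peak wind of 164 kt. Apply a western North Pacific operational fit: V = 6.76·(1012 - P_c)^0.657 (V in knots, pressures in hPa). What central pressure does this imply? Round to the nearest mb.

ΔP = (V / 6.76)^(1/0.657) = (164/6.76)^1.522.
164/6.76 = 24.260; 24.260^1.522 ≈ 128.21 mb.
P_c = 1012 − 128.21 = 883.79 ≈ 884 mb.

884 mb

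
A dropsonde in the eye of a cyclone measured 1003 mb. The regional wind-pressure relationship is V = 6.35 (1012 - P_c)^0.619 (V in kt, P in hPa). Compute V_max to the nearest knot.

25 kt

ΔP = 1012 − 1003 = 9 mb.
9^0.619 ≈ 3.897.
V ≈ 6.35 × 3.897 ≈ 24.7 kt.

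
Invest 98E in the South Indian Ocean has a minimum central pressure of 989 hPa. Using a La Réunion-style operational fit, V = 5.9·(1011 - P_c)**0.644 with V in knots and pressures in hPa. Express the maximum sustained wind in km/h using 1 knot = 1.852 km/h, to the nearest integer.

80 km/h

ΔP = 1011 − 989 = 22 hPa.
V ≈ 5.9 × 22^0.644 = 5.9 × 7.320 ≈ 43.189 kt.
43.189 × 1.852 ≈ 79.99 km/h → 80 km/h.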